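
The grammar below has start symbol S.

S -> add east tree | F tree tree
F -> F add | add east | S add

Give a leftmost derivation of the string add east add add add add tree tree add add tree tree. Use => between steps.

S => F tree tree => F add tree tree => S add add tree tree => F tree tree add add tree tree => F add tree tree add add tree tree => F add add tree tree add add tree tree => F add add add tree tree add add tree tree => F add add add add tree tree add add tree tree => add east add add add add tree tree add add tree tree

S => F tree tree   [S -> F tree tree]
F tree tree => F add tree tree   [F -> F add]
F add tree tree => S add add tree tree   [F -> S add]
S add add tree tree => F tree tree add add tree tree   [S -> F tree tree]
F tree tree add add tree tree => F add tree tree add add tree tree   [F -> F add]
F add tree tree add add tree tree => F add add tree tree add add tree tree   [F -> F add]
F add add tree tree add add tree tree => F add add add tree tree add add tree tree   [F -> F add]
F add add add tree tree add add tree tree => F add add add add tree tree add add tree tree   [F -> F add]
F add add add add tree tree add add tree tree => add east add add add add tree tree add add tree tree   [F -> add east]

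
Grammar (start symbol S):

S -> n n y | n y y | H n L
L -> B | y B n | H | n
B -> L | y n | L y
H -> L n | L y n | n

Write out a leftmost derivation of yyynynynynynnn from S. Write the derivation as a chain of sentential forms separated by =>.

S => HnL   [S -> H n L]
HnL => LnnL   [H -> L n]
LnnL => BnnL   [L -> B]
BnnL => LynnL   [B -> L y]
LynnL => yBnynnL   [L -> y B n]
yBnynnL => yLynynnL   [B -> L y]
yLynynnL => yyBnynynnL   [L -> y B n]
yyBnynynnL => yyLynynynnL   [B -> L y]
yyLynynynnL => yyyBnynynynnL   [L -> y B n]
yyyBnynynynnL => yyyLynynynynnL   [B -> L y]
yyyLynynynynnL => yyyHynynynynnL   [L -> H]
yyyHynynynynnL => yyynynynynynnL   [H -> n]
yyynynynynynnL => yyynynynynynnn   [L -> n]

S=>HnL=>LnnL=>BnnL=>LynnL=>yBnynnL=>yLynynnL=>yyBnynynnL=>yyLynynynnL=>yyyBnynynynnL=>yyyLynynynynnL=>yyyHynynynynnL=>yyynynynynynnL=>yyynynynynynnn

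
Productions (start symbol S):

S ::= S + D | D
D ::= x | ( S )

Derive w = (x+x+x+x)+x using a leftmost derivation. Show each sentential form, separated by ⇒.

S ⇒ S+D ⇒ D+D ⇒ (S)+D ⇒ (S+D)+D ⇒ (S+D+D)+D ⇒ (S+D+D+D)+D ⇒ (D+D+D+D)+D ⇒ (x+D+D+D)+D ⇒ (x+x+D+D)+D ⇒ (x+x+x+D)+D ⇒ (x+x+x+x)+D ⇒ (x+x+x+x)+x

S ⇒ S+D   [S ::= S + D]
S+D ⇒ D+D   [S ::= D]
D+D ⇒ (S)+D   [D ::= ( S )]
(S)+D ⇒ (S+D)+D   [S ::= S + D]
(S+D)+D ⇒ (S+D+D)+D   [S ::= S + D]
(S+D+D)+D ⇒ (S+D+D+D)+D   [S ::= S + D]
(S+D+D+D)+D ⇒ (D+D+D+D)+D   [S ::= D]
(D+D+D+D)+D ⇒ (x+D+D+D)+D   [D ::= x]
(x+D+D+D)+D ⇒ (x+x+D+D)+D   [D ::= x]
(x+x+D+D)+D ⇒ (x+x+x+D)+D   [D ::= x]
(x+x+x+D)+D ⇒ (x+x+x+x)+D   [D ::= x]
(x+x+x+x)+D ⇒ (x+x+x+x)+x   [D ::= x]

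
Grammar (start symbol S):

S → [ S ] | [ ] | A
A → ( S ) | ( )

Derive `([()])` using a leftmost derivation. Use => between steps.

S => A   [S → A]
A => (S)   [A → ( S )]
(S) => ([S])   [S → [ S ]]
([S]) => ([A])   [S → A]
([A]) => ([()])   [A → ( )]

S => A => (S) => ([S]) => ([A]) => ([()])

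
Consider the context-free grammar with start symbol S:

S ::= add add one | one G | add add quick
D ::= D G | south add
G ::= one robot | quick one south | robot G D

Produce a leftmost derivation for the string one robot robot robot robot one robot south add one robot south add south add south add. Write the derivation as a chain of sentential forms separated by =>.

S => one G => one robot G D => one robot robot G D D => one robot robot robot G D D D => one robot robot robot robot G D D D D => one robot robot robot robot one robot D D D D => one robot robot robot robot one robot D G D D D => one robot robot robot robot one robot south add G D D D => one robot robot robot robot one robot south add one robot D D D => one robot robot robot robot one robot south add one robot south add D D => one robot robot robot robot one robot south add one robot south add south add D => one robot robot robot robot one robot south add one robot south add south add south add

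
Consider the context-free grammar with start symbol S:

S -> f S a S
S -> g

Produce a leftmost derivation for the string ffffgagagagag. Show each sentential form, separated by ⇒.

S ⇒ fSaS   [S -> f S a S]
fSaS ⇒ ffSaSaS   [S -> f S a S]
ffSaSaS ⇒ fffSaSaSaS   [S -> f S a S]
fffSaSaSaS ⇒ ffffSaSaSaSaS   [S -> f S a S]
ffffSaSaSaSaS ⇒ ffffgaSaSaSaS   [S -> g]
ffffgaSaSaSaS ⇒ ffffgagaSaSaS   [S -> g]
ffffgagaSaSaS ⇒ ffffgagagaSaS   [S -> g]
ffffgagagaSaS ⇒ ffffgagagagaS   [S -> g]
ffffgagagagaS ⇒ ffffgagagagag   [S -> g]

S ⇒ fSaS ⇒ ffSaSaS ⇒ fffSaSaSaS ⇒ ffffSaSaSaSaS ⇒ ffffgaSaSaSaS ⇒ ffffgagaSaSaS ⇒ ffffgagagaSaS ⇒ ffffgagagagaS ⇒ ffffgagagagag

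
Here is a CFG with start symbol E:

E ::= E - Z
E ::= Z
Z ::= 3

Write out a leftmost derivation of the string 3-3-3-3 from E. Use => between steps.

E => E-Z   [E ::= E - Z]
E-Z => E-Z-Z   [E ::= E - Z]
E-Z-Z => E-Z-Z-Z   [E ::= E - Z]
E-Z-Z-Z => Z-Z-Z-Z   [E ::= Z]
Z-Z-Z-Z => 3-Z-Z-Z   [Z ::= 3]
3-Z-Z-Z => 3-3-Z-Z   [Z ::= 3]
3-3-Z-Z => 3-3-3-Z   [Z ::= 3]
3-3-3-Z => 3-3-3-3   [Z ::= 3]

E=>E-Z=>E-Z-Z=>E-Z-Z-Z=>Z-Z-Z-Z=>3-Z-Z-Z=>3-3-Z-Z=>3-3-3-Z=>3-3-3-3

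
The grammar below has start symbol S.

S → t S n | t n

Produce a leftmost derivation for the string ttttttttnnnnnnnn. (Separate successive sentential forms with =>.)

S => tSn => ttSnn => tttSnnn => ttttSnnnn => tttttSnnnnn => ttttttSnnnnnn => tttttttSnnnnnnn => ttttttttnnnnnnnn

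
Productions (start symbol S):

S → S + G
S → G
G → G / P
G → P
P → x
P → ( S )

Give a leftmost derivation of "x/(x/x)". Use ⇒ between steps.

S ⇒ G ⇒ G/P ⇒ P/P ⇒ x/P ⇒ x/(S) ⇒ x/(G) ⇒ x/(G/P) ⇒ x/(P/P) ⇒ x/(x/P) ⇒ x/(x/x)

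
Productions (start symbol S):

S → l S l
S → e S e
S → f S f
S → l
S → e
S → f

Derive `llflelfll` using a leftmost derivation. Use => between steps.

S => lSl   [S → l S l]
lSl => llSll   [S → l S l]
llSll => llfSfll   [S → f S f]
llfSfll => llflSlfll   [S → l S l]
llflSlfll => llflelfll   [S → e]

S=>lSl=>llSll=>llfSfll=>llflSlfll=>llflelfll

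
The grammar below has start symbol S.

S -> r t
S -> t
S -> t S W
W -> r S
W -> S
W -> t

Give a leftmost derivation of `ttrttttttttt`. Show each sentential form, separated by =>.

S => tSW   [S -> t S W]
tSW => ttSWW   [S -> t S W]
ttSWW => ttrtWW   [S -> r t]
ttrtWW => ttrtSW   [W -> S]
ttrtSW => ttrttSWW   [S -> t S W]
ttrttSWW => ttrtttSWWW   [S -> t S W]
ttrtttSWWW => ttrttttSWWWW   [S -> t S W]
ttrttttSWWWW => ttrtttttWWWW   [S -> t]
ttrtttttWWWW => ttrttttttWWW   [W -> t]
ttrttttttWWW => ttrtttttttWW   [W -> t]
ttrtttttttWW => ttrttttttttW   [W -> t]
ttrttttttttW => ttrttttttttt   [W -> t]

S => tSW => ttSWW => ttrtWW => ttrtSW => ttrttSWW => ttrtttSWWW => ttrttttSWWWW => ttrtttttWWWW => ttrttttttWWW => ttrtttttttWW => ttrttttttttW => ttrttttttttt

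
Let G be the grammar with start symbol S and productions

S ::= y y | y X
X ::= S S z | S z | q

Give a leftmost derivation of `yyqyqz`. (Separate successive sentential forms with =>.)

S => yX   [S ::= y X]
yX => ySSz   [X ::= S S z]
ySSz => yyXSz   [S ::= y X]
yyXSz => yyqSz   [X ::= q]
yyqSz => yyqyXz   [S ::= y X]
yyqyXz => yyqyqz   [X ::= q]

S => yX => ySSz => yyXSz => yyqSz => yyqyXz => yyqyqz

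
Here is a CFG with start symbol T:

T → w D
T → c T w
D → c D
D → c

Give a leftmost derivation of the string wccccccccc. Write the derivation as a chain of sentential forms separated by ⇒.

T ⇒ wD ⇒ wcD ⇒ wccD ⇒ wcccD ⇒ wccccD ⇒ wcccccD ⇒ wccccccD ⇒ wcccccccD ⇒ wccccccccD ⇒ wccccccccc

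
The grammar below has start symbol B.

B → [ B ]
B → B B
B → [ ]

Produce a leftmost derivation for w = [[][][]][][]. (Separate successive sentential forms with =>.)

B => BB   [B → B B]
BB => BBB   [B → B B]
BBB => [B]BB   [B → [ B ]]
[B]BB => [BB]BB   [B → B B]
[BB]BB => [BBB]BB   [B → B B]
[BBB]BB => [[]BB]BB   [B → [ ]]
[[]BB]BB => [[][]B]BB   [B → [ ]]
[[][]B]BB => [[][][]]BB   [B → [ ]]
[[][][]]BB => [[][][]][]B   [B → [ ]]
[[][][]][]B => [[][][]][][]   [B → [ ]]

B=>BB=>BBB=>[B]BB=>[BB]BB=>[BBB]BB=>[[]BB]BB=>[[][]B]BB=>[[][][]]BB=>[[][][]][]B=>[[][][]][][]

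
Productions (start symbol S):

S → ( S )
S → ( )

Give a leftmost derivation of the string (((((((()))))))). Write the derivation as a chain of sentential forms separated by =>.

S => (S) => ((S)) => (((S))) => ((((S)))) => (((((S))))) => ((((((S)))))) => (((((((S))))))) => (((((((())))))))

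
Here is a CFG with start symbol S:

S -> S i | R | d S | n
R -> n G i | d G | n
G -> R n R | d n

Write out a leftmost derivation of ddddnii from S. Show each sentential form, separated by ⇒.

S ⇒ dS ⇒ ddS ⇒ ddSi ⇒ dddSi ⇒ dddSii ⇒ ddddSii ⇒ ddddnii

S ⇒ dS   [S -> d S]
dS ⇒ ddS   [S -> d S]
ddS ⇒ ddSi   [S -> S i]
ddSi ⇒ dddSi   [S -> d S]
dddSi ⇒ dddSii   [S -> S i]
dddSii ⇒ ddddSii   [S -> d S]
ddddSii ⇒ ddddnii   [S -> n]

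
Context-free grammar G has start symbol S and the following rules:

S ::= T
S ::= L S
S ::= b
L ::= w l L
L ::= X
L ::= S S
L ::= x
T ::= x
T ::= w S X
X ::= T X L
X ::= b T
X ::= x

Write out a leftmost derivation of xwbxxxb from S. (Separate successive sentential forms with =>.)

S => LS => XS => xS => xLS => xXS => xTXLS => xwSXXLS => xwbXXLS => xwbxXLS => xwbxxLS => xwbxxxS => xwbxxxb

S => LS   [S ::= L S]
LS => XS   [L ::= X]
XS => xS   [X ::= x]
xS => xLS   [S ::= L S]
xLS => xXS   [L ::= X]
xXS => xTXLS   [X ::= T X L]
xTXLS => xwSXXLS   [T ::= w S X]
xwSXXLS => xwbXXLS   [S ::= b]
xwbXXLS => xwbxXLS   [X ::= x]
xwbxXLS => xwbxxLS   [X ::= x]
xwbxxLS => xwbxxxS   [L ::= x]
xwbxxxS => xwbxxxb   [S ::= b]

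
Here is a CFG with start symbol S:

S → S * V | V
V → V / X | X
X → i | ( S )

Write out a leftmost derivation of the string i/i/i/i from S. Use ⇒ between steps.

S⇒V⇒V/X⇒V/X/X⇒V/X/X/X⇒X/X/X/X⇒i/X/X/X⇒i/i/X/X⇒i/i/i/X⇒i/i/i/i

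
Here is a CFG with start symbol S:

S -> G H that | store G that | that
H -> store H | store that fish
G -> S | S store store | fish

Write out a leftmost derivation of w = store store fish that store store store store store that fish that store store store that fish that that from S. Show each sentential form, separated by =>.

S => store G that => store S that => store G H that that => store S store store H that that => store G H that store store H that that => store S store store H that store store H that that => store store G that store store H that store store H that that => store store fish that store store H that store store H that that => store store fish that store store store H that store store H that that => store store fish that store store store store H that store store H that that => store store fish that store store store store store that fish that store store H that that => store store fish that store store store store store that fish that store store store that fish that that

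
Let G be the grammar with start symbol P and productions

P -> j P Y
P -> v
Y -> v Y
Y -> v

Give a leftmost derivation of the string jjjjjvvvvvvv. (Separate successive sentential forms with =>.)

P=>jPY=>jjPYY=>jjjPYYY=>jjjjPYYYY=>jjjjjPYYYYY=>jjjjjvYYYYY=>jjjjjvvYYYYY=>jjjjjvvvYYYY=>jjjjjvvvvYYY=>jjjjjvvvvvYY=>jjjjjvvvvvvY=>jjjjjvvvvvvv

P => jPY   [P -> j P Y]
jPY => jjPYY   [P -> j P Y]
jjPYY => jjjPYYY   [P -> j P Y]
jjjPYYY => jjjjPYYYY   [P -> j P Y]
jjjjPYYYY => jjjjjPYYYYY   [P -> j P Y]
jjjjjPYYYYY => jjjjjvYYYYY   [P -> v]
jjjjjvYYYYY => jjjjjvvYYYYY   [Y -> v Y]
jjjjjvvYYYYY => jjjjjvvvYYYY   [Y -> v]
jjjjjvvvYYYY => jjjjjvvvvYYY   [Y -> v]
jjjjjvvvvYYY => jjjjjvvvvvYY   [Y -> v]
jjjjjvvvvvYY => jjjjjvvvvvvY   [Y -> v]
jjjjjvvvvvvY => jjjjjvvvvvvv   [Y -> v]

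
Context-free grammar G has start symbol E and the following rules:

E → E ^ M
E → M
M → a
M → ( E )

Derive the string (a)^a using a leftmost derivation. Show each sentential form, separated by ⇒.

E ⇒ E^M ⇒ M^M ⇒ (E)^M ⇒ (M)^M ⇒ (a)^M ⇒ (a)^a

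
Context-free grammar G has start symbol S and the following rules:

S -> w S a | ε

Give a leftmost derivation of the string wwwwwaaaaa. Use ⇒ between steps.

S ⇒ wSa ⇒ wwSaa ⇒ wwwSaaa ⇒ wwwwSaaaa ⇒ wwwwwSaaaaa ⇒ wwwwwaaaaa

S ⇒ wSa   [S -> w S a]
wSa ⇒ wwSaa   [S -> w S a]
wwSaa ⇒ wwwSaaa   [S -> w S a]
wwwSaaa ⇒ wwwwSaaaa   [S -> w S a]
wwwwSaaaa ⇒ wwwwwSaaaaa   [S -> w S a]
wwwwwSaaaaa ⇒ wwwwwaaaaa   [S -> ε]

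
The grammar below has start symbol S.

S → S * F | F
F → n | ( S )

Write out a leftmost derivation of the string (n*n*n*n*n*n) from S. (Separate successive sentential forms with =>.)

S => F   [S → F]
F => (S)   [F → ( S )]
(S) => (S*F)   [S → S * F]
(S*F) => (S*F*F)   [S → S * F]
(S*F*F) => (S*F*F*F)   [S → S * F]
(S*F*F*F) => (S*F*F*F*F)   [S → S * F]
(S*F*F*F*F) => (S*F*F*F*F*F)   [S → S * F]
(S*F*F*F*F*F) => (F*F*F*F*F*F)   [S → F]
(F*F*F*F*F*F) => (n*F*F*F*F*F)   [F → n]
(n*F*F*F*F*F) => (n*n*F*F*F*F)   [F → n]
(n*n*F*F*F*F) => (n*n*n*F*F*F)   [F → n]
(n*n*n*F*F*F) => (n*n*n*n*F*F)   [F → n]
(n*n*n*n*F*F) => (n*n*n*n*n*F)   [F → n]
(n*n*n*n*n*F) => (n*n*n*n*n*n)   [F → n]

S => F => (S) => (S*F) => (S*F*F) => (S*F*F*F) => (S*F*F*F*F) => (S*F*F*F*F*F) => (F*F*F*F*F*F) => (n*F*F*F*F*F) => (n*n*F*F*F*F) => (n*n*n*F*F*F) => (n*n*n*n*F*F) => (n*n*n*n*n*F) => (n*n*n*n*n*n)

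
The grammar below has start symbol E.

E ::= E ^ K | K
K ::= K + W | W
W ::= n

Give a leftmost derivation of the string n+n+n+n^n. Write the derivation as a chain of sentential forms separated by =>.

E=>E^K=>K^K=>K+W^K=>K+W+W^K=>K+W+W+W^K=>W+W+W+W^K=>n+W+W+W^K=>n+n+W+W^K=>n+n+n+W^K=>n+n+n+n^K=>n+n+n+n^W=>n+n+n+n^n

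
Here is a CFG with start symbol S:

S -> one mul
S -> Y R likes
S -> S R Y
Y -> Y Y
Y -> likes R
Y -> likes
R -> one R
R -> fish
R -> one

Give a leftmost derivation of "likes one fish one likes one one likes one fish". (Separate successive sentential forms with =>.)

S => S R Y => Y R likes R Y => likes R R likes R Y => likes one R R likes R Y => likes one fish R likes R Y => likes one fish one likes R Y => likes one fish one likes one R Y => likes one fish one likes one one Y => likes one fish one likes one one likes R => likes one fish one likes one one likes one R => likes one fish one likes one one likes one fish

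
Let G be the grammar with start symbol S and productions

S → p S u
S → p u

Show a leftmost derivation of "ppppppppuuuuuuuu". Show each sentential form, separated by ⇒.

S ⇒ pSu ⇒ ppSuu ⇒ pppSuuu ⇒ ppppSuuuu ⇒ pppppSuuuuu ⇒ ppppppSuuuuuu ⇒ pppppppSuuuuuuu ⇒ ppppppppuuuuuuuu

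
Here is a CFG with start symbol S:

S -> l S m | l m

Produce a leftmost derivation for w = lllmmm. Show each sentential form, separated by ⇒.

S ⇒ lSm ⇒ llSmm ⇒ lllmmm

S ⇒ lSm   [S -> l S m]
lSm ⇒ llSmm   [S -> l S m]
llSmm ⇒ lllmmm   [S -> l m]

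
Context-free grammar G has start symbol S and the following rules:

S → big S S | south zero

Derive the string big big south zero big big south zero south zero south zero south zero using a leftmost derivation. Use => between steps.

S => big S S => big big S S S => big big south zero S S => big big south zero big S S S => big big south zero big big S S S S => big big south zero big big south zero S S S => big big south zero big big south zero south zero S S => big big south zero big big south zero south zero south zero S => big big south zero big big south zero south zero south zero south zero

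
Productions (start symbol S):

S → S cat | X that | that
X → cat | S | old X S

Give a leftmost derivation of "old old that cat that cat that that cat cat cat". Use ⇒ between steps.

S ⇒ S cat   [S → S cat]
S cat ⇒ S cat cat   [S → S cat]
S cat cat ⇒ S cat cat cat   [S → S cat]
S cat cat cat ⇒ X that cat cat cat   [S → X that]
X that cat cat cat ⇒ old X S that cat cat cat   [X → old X S]
old X S that cat cat cat ⇒ old old X S S that cat cat cat   [X → old X S]
old old X S S that cat cat cat ⇒ old old S S S that cat cat cat   [X → S]
old old S S S that cat cat cat ⇒ old old S cat S S that cat cat cat   [S → S cat]
old old S cat S S that cat cat cat ⇒ old old that cat S S that cat cat cat   [S → that]
old old that cat S S that cat cat cat ⇒ old old that cat S cat S that cat cat cat   [S → S cat]
old old that cat S cat S that cat cat cat ⇒ old old that cat that cat S that cat cat cat   [S → that]
old old that cat that cat S that cat cat cat ⇒ old old that cat that cat that that cat cat cat   [S → that]

S ⇒ S cat ⇒ S cat cat ⇒ S cat cat cat ⇒ X that cat cat cat ⇒ old X S that cat cat cat ⇒ old old X S S that cat cat cat ⇒ old old S S S that cat cat cat ⇒ old old S cat S S that cat cat cat ⇒ old old that cat S S that cat cat cat ⇒ old old that cat S cat S that cat cat cat ⇒ old old that cat that cat S that cat cat cat ⇒ old old that cat that cat that that cat cat cat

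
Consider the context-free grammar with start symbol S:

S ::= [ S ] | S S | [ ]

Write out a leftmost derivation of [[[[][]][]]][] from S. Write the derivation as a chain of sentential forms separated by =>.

S => SS   [S ::= S S]
SS => [S]S   [S ::= [ S ]]
[S]S => [[S]]S   [S ::= [ S ]]
[[S]]S => [[SS]]S   [S ::= S S]
[[SS]]S => [[[S]S]]S   [S ::= [ S ]]
[[[S]S]]S => [[[SS]S]]S   [S ::= S S]
[[[SS]S]]S => [[[[]S]S]]S   [S ::= [ ]]
[[[[]S]S]]S => [[[[][]]S]]S   [S ::= [ ]]
[[[[][]]S]]S => [[[[][]][]]]S   [S ::= [ ]]
[[[[][]][]]]S => [[[[][]][]]][]   [S ::= [ ]]

S => SS => [S]S => [[S]]S => [[SS]]S => [[[S]S]]S => [[[SS]S]]S => [[[[]S]S]]S => [[[[][]]S]]S => [[[[][]][]]]S => [[[[][]][]]][]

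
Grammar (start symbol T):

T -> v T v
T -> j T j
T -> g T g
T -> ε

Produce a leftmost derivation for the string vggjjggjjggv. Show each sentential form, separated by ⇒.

T ⇒ vTv ⇒ vgTgv ⇒ vggTggv ⇒ vggjTjggv ⇒ vggjjTjjggv ⇒ vggjjgTgjjggv ⇒ vggjjggjjggv

T ⇒ vTv   [T -> v T v]
vTv ⇒ vgTgv   [T -> g T g]
vgTgv ⇒ vggTggv   [T -> g T g]
vggTggv ⇒ vggjTjggv   [T -> j T j]
vggjTjggv ⇒ vggjjTjjggv   [T -> j T j]
vggjjTjjggv ⇒ vggjjgTgjjggv   [T -> g T g]
vggjjgTgjjggv ⇒ vggjjggjjggv   [T -> ε]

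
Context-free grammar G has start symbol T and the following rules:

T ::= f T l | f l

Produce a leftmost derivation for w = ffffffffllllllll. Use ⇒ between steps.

T ⇒ fTl ⇒ ffTll ⇒ fffTlll ⇒ ffffTllll ⇒ fffffTlllll ⇒ ffffffTllllll ⇒ fffffffTlllllll ⇒ ffffffffllllllll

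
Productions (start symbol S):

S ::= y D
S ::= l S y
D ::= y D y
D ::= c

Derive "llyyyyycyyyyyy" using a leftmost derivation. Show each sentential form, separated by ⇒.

S ⇒ lSy ⇒ llSyy ⇒ llyDyy ⇒ llyyDyyy ⇒ llyyyDyyyy ⇒ llyyyyDyyyyy ⇒ llyyyyyDyyyyyy ⇒ llyyyyycyyyyyy

S ⇒ lSy   [S ::= l S y]
lSy ⇒ llSyy   [S ::= l S y]
llSyy ⇒ llyDyy   [S ::= y D]
llyDyy ⇒ llyyDyyy   [D ::= y D y]
llyyDyyy ⇒ llyyyDyyyy   [D ::= y D y]
llyyyDyyyy ⇒ llyyyyDyyyyy   [D ::= y D y]
llyyyyDyyyyy ⇒ llyyyyyDyyyyyy   [D ::= y D y]
llyyyyyDyyyyyy ⇒ llyyyyycyyyyyy   [D ::= c]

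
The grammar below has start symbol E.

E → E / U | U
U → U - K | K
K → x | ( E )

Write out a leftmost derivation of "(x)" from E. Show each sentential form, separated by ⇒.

E ⇒ U   [E → U]
U ⇒ K   [U → K]
K ⇒ (E)   [K → ( E )]
(E) ⇒ (U)   [E → U]
(U) ⇒ (K)   [U → K]
(K) ⇒ (x)   [K → x]

E⇒U⇒K⇒(E)⇒(U)⇒(K)⇒(x)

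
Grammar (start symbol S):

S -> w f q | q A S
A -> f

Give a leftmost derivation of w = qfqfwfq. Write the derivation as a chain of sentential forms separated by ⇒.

S ⇒ qAS ⇒ qfS ⇒ qfqAS ⇒ qfqfS ⇒ qfqfwfq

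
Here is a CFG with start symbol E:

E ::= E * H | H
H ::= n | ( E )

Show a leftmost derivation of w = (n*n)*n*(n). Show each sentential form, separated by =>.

E => E*H   [E ::= E * H]
E*H => E*H*H   [E ::= E * H]
E*H*H => H*H*H   [E ::= H]
H*H*H => (E)*H*H   [H ::= ( E )]
(E)*H*H => (E*H)*H*H   [E ::= E * H]
(E*H)*H*H => (H*H)*H*H   [E ::= H]
(H*H)*H*H => (n*H)*H*H   [H ::= n]
(n*H)*H*H => (n*n)*H*H   [H ::= n]
(n*n)*H*H => (n*n)*n*H   [H ::= n]
(n*n)*n*H => (n*n)*n*(E)   [H ::= ( E )]
(n*n)*n*(E) => (n*n)*n*(H)   [E ::= H]
(n*n)*n*(H) => (n*n)*n*(n)   [H ::= n]

E => E*H => E*H*H => H*H*H => (E)*H*H => (E*H)*H*H => (H*H)*H*H => (n*H)*H*H => (n*n)*H*H => (n*n)*n*H => (n*n)*n*(E) => (n*n)*n*(H) => (n*n)*n*(n)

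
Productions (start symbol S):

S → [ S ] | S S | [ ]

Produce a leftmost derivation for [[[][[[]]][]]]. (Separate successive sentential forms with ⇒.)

S ⇒ [S] ⇒ [[S]] ⇒ [[SS]] ⇒ [[[]S]] ⇒ [[[]SS]] ⇒ [[[][S]S]] ⇒ [[[][[S]]S]] ⇒ [[[][[[]]]S]] ⇒ [[[][[[]]][]]]

S ⇒ [S]   [S → [ S ]]
[S] ⇒ [[S]]   [S → [ S ]]
[[S]] ⇒ [[SS]]   [S → S S]
[[SS]] ⇒ [[[]S]]   [S → [ ]]
[[[]S]] ⇒ [[[]SS]]   [S → S S]
[[[]SS]] ⇒ [[[][S]S]]   [S → [ S ]]
[[[][S]S]] ⇒ [[[][[S]]S]]   [S → [ S ]]
[[[][[S]]S]] ⇒ [[[][[[]]]S]]   [S → [ ]]
[[[][[[]]]S]] ⇒ [[[][[[]]][]]]   [S → [ ]]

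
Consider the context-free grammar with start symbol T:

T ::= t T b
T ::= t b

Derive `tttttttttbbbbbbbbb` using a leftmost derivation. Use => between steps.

T => tTb => ttTbb => tttTbbb => ttttTbbbb => tttttTbbbbb => ttttttTbbbbbb => tttttttTbbbbbbb => ttttttttTbbbbbbbb => tttttttttbbbbbbbbb

T => tTb   [T ::= t T b]
tTb => ttTbb   [T ::= t T b]
ttTbb => tttTbbb   [T ::= t T b]
tttTbbb => ttttTbbbb   [T ::= t T b]
ttttTbbbb => tttttTbbbbb   [T ::= t T b]
tttttTbbbbb => ttttttTbbbbbb   [T ::= t T b]
ttttttTbbbbbb => tttttttTbbbbbbb   [T ::= t T b]
tttttttTbbbbbbb => ttttttttTbbbbbbbb   [T ::= t T b]
ttttttttTbbbbbbbb => tttttttttbbbbbbbbb   [T ::= t b]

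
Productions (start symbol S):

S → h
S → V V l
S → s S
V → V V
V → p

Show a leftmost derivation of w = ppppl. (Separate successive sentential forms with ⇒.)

S ⇒ VVl ⇒ VVVl ⇒ pVVl ⇒ pVVVl ⇒ ppVVl ⇒ pppVl ⇒ ppppl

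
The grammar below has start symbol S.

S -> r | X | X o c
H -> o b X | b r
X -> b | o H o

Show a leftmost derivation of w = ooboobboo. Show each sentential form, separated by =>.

S => X => oHo => oobXo => ooboHoo => ooboobXoo => ooboobboo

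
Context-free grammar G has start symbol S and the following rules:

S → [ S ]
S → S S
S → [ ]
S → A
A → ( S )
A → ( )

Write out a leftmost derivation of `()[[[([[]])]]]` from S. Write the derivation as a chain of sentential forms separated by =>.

S => SS   [S → S S]
SS => AS   [S → A]
AS => ()S   [A → ( )]
()S => ()[S]   [S → [ S ]]
()[S] => ()[[S]]   [S → [ S ]]
()[[S]] => ()[[[S]]]   [S → [ S ]]
()[[[S]]] => ()[[[A]]]   [S → A]
()[[[A]]] => ()[[[(S)]]]   [A → ( S )]
()[[[(S)]]] => ()[[[([S])]]]   [S → [ S ]]
()[[[([S])]]] => ()[[[([[]])]]]   [S → [ ]]

S=>SS=>AS=>()S=>()[S]=>()[[S]]=>()[[[S]]]=>()[[[A]]]=>()[[[(S)]]]=>()[[[([S])]]]=>()[[[([[]])]]]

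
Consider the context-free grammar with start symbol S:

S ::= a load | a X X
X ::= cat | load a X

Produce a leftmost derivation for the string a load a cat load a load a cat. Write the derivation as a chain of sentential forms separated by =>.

S => a X X => a load a X X => a load a cat X => a load a cat load a X => a load a cat load a load a X => a load a cat load a load a cat

S => a X X   [S ::= a X X]
a X X => a load a X X   [X ::= load a X]
a load a X X => a load a cat X   [X ::= cat]
a load a cat X => a load a cat load a X   [X ::= load a X]
a load a cat load a X => a load a cat load a load a X   [X ::= load a X]
a load a cat load a load a X => a load a cat load a load a cat   [X ::= cat]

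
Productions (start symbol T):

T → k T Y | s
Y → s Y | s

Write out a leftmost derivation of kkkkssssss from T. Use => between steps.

T => kTY   [T → k T Y]
kTY => kkTYY   [T → k T Y]
kkTYY => kkkTYYY   [T → k T Y]
kkkTYYY => kkkkTYYYY   [T → k T Y]
kkkkTYYYY => kkkksYYYY   [T → s]
kkkksYYYY => kkkkssYYYY   [Y → s Y]
kkkkssYYYY => kkkksssYYY   [Y → s]
kkkksssYYY => kkkkssssYY   [Y → s]
kkkkssssYY => kkkksssssY   [Y → s]
kkkksssssY => kkkkssssss   [Y → s]

T => kTY => kkTYY => kkkTYYY => kkkkTYYYY => kkkksYYYY => kkkkssYYYY => kkkksssYYY => kkkkssssYY => kkkksssssY => kkkkssssss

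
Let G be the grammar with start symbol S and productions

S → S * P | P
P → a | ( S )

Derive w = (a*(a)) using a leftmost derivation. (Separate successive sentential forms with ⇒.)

S ⇒ P   [S → P]
P ⇒ (S)   [P → ( S )]
(S) ⇒ (S*P)   [S → S * P]
(S*P) ⇒ (P*P)   [S → P]
(P*P) ⇒ (a*P)   [P → a]
(a*P) ⇒ (a*(S))   [P → ( S )]
(a*(S)) ⇒ (a*(P))   [S → P]
(a*(P)) ⇒ (a*(a))   [P → a]

S⇒P⇒(S)⇒(S*P)⇒(P*P)⇒(a*P)⇒(a*(S))⇒(a*(P))⇒(a*(a))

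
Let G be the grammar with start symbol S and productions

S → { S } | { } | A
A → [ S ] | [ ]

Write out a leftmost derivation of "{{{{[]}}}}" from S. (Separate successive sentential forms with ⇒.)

S ⇒ {S}   [S → { S }]
{S} ⇒ {{S}}   [S → { S }]
{{S}} ⇒ {{{S}}}   [S → { S }]
{{{S}}} ⇒ {{{{S}}}}   [S → { S }]
{{{{S}}}} ⇒ {{{{A}}}}   [S → A]
{{{{A}}}} ⇒ {{{{[]}}}}   [A → [ ]]

S ⇒ {S} ⇒ {{S}} ⇒ {{{S}}} ⇒ {{{{S}}}} ⇒ {{{{A}}}} ⇒ {{{{[]}}}}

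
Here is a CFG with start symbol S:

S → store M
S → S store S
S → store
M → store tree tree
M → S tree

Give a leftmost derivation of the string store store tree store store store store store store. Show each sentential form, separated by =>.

S => S store S   [S → S store S]
S store S => S store S store S   [S → S store S]
S store S store S => S store S store S store S   [S → S store S]
S store S store S store S => store M store S store S store S   [S → store M]
store M store S store S store S => store S tree store S store S store S   [M → S tree]
store S tree store S store S store S => store store tree store S store S store S   [S → store]
store store tree store S store S store S => store store tree store store store S store S   [S → store]
store store tree store store store S store S => store store tree store store store store store S   [S → store]
store store tree store store store store store S => store store tree store store store store store store   [S → store]

S => S store S => S store S store S => S store S store S store S => store M store S store S store S => store S tree store S store S store S => store store tree store S store S store S => store store tree store store store S store S => store store tree store store store store store S => store store tree store store store store store store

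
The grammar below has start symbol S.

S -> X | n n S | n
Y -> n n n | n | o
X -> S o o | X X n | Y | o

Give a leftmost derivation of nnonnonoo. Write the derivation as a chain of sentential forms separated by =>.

S => X   [S -> X]
X => Soo   [X -> S o o]
Soo => nnSoo   [S -> n n S]
nnSoo => nnXoo   [S -> X]
nnXoo => nnXXnoo   [X -> X X n]
nnXXnoo => nnXXnXnoo   [X -> X X n]
nnXXnXnoo => nnYXnXnoo   [X -> Y]
nnYXnXnoo => nnoXnXnoo   [Y -> o]
nnoXnXnoo => nnoYnXnoo   [X -> Y]
nnoYnXnoo => nnonnXnoo   [Y -> n]
nnonnXnoo => nnonnYnoo   [X -> Y]
nnonnYnoo => nnonnonoo   [Y -> o]

S => X => Soo => nnSoo => nnXoo => nnXXnoo => nnXXnXnoo => nnYXnXnoo => nnoXnXnoo => nnoYnXnoo => nnonnXnoo => nnonnYnoo => nnonnonoo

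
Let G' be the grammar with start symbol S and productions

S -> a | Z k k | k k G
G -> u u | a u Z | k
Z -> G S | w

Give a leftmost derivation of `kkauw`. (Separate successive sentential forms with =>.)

S => kkG   [S -> k k G]
kkG => kkauZ   [G -> a u Z]
kkauZ => kkauw   [Z -> w]

S => kkG => kkauZ => kkauw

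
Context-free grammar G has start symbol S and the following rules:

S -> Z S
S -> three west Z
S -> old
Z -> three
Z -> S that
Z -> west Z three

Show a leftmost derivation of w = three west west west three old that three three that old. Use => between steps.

S => Z S => S that S => three west Z that S => three west west Z three that S => three west west west Z three three that S => three west west west S that three three that S => three west west west Z S that three three that S => three west west west three S that three three that S => three west west west three old that three three that S => three west west west three old that three three that old

S => Z S   [S -> Z S]
Z S => S that S   [Z -> S that]
S that S => three west Z that S   [S -> three west Z]
three west Z that S => three west west Z three that S   [Z -> west Z three]
three west west Z three that S => three west west west Z three three that S   [Z -> west Z three]
three west west west Z three three that S => three west west west S that three three that S   [Z -> S that]
three west west west S that three three that S => three west west west Z S that three three that S   [S -> Z S]
three west west west Z S that three three that S => three west west west three S that three three that S   [Z -> three]
three west west west three S that three three that S => three west west west three old that three three that S   [S -> old]
three west west west three old that three three that S => three west west west three old that three three that old   [S -> old]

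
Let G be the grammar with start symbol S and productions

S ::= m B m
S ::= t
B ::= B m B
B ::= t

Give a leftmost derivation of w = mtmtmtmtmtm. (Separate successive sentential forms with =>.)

S => mBm => mBmBm => mBmBmBm => mBmBmBmBm => mBmBmBmBmBm => mtmBmBmBmBm => mtmtmBmBmBm => mtmtmtmBmBm => mtmtmtmtmBm => mtmtmtmtmtm

S => mBm   [S ::= m B m]
mBm => mBmBm   [B ::= B m B]
mBmBm => mBmBmBm   [B ::= B m B]
mBmBmBm => mBmBmBmBm   [B ::= B m B]
mBmBmBmBm => mBmBmBmBmBm   [B ::= B m B]
mBmBmBmBmBm => mtmBmBmBmBm   [B ::= t]
mtmBmBmBmBm => mtmtmBmBmBm   [B ::= t]
mtmtmBmBmBm => mtmtmtmBmBm   [B ::= t]
mtmtmtmBmBm => mtmtmtmtmBm   [B ::= t]
mtmtmtmtmBm => mtmtmtmtmtm   [B ::= t]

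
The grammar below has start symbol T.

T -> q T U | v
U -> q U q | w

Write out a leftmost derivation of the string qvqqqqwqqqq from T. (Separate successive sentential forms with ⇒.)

T ⇒ qTU   [T -> q T U]
qTU ⇒ qvU   [T -> v]
qvU ⇒ qvqUq   [U -> q U q]
qvqUq ⇒ qvqqUqq   [U -> q U q]
qvqqUqq ⇒ qvqqqUqqq   [U -> q U q]
qvqqqUqqq ⇒ qvqqqqUqqqq   [U -> q U q]
qvqqqqUqqqq ⇒ qvqqqqwqqqq   [U -> w]

T⇒qTU⇒qvU⇒qvqUq⇒qvqqUqq⇒qvqqqUqqq⇒qvqqqqUqqqq⇒qvqqqqwqqqq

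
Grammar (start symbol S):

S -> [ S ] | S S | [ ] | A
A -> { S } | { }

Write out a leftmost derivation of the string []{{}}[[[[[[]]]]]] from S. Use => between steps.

S=>SS=>[]S=>[]SS=>[]AS=>[]{S}S=>[]{A}S=>[]{{}}S=>[]{{}}[S]=>[]{{}}[[S]]=>[]{{}}[[[S]]]=>[]{{}}[[[[S]]]]=>[]{{}}[[[[[S]]]]]=>[]{{}}[[[[[[]]]]]]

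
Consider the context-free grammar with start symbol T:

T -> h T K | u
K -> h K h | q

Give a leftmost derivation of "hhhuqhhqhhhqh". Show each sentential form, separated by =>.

T => hTK => hhTKK => hhhTKKK => hhhuKKK => hhhuqKK => hhhuqhKhK => hhhuqhhKhhK => hhhuqhhqhhK => hhhuqhhqhhhKh => hhhuqhhqhhhqh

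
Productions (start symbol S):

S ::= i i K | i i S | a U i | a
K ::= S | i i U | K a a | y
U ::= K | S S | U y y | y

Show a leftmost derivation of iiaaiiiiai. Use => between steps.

S=>iiS=>iiaUi=>iiaSSi=>iiaaSi=>iiaaiiSi=>iiaaiiiiSi=>iiaaiiiiai

S => iiS   [S ::= i i S]
iiS => iiaUi   [S ::= a U i]
iiaUi => iiaSSi   [U ::= S S]
iiaSSi => iiaaSi   [S ::= a]
iiaaSi => iiaaiiSi   [S ::= i i S]
iiaaiiSi => iiaaiiiiSi   [S ::= i i S]
iiaaiiiiSi => iiaaiiiiai   [S ::= a]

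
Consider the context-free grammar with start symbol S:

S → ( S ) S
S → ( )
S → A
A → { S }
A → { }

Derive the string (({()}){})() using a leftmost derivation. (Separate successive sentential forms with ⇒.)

S ⇒ (S)S ⇒ ((S)S)S ⇒ ((A)S)S ⇒ (({S})S)S ⇒ (({()})S)S ⇒ (({()})A)S ⇒ (({()}){})S ⇒ (({()}){})()

S ⇒ (S)S   [S → ( S ) S]
(S)S ⇒ ((S)S)S   [S → ( S ) S]
((S)S)S ⇒ ((A)S)S   [S → A]
((A)S)S ⇒ (({S})S)S   [A → { S }]
(({S})S)S ⇒ (({()})S)S   [S → ( )]
(({()})S)S ⇒ (({()})A)S   [S → A]
(({()})A)S ⇒ (({()}){})S   [A → { }]
(({()}){})S ⇒ (({()}){})()   [S → ( )]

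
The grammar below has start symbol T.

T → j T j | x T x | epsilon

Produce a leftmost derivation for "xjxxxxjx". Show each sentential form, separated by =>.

T => xTx   [T → x T x]
xTx => xjTjx   [T → j T j]
xjTjx => xjxTxjx   [T → x T x]
xjxTxjx => xjxxTxxjx   [T → x T x]
xjxxTxxjx => xjxxxxjx   [T → epsilon]

T => xTx => xjTjx => xjxTxjx => xjxxTxxjx => xjxxxxjx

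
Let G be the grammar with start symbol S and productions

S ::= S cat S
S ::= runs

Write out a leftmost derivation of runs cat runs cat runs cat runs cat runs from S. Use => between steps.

S => S cat S   [S ::= S cat S]
S cat S => runs cat S   [S ::= runs]
runs cat S => runs cat S cat S   [S ::= S cat S]
runs cat S cat S => runs cat S cat S cat S   [S ::= S cat S]
runs cat S cat S cat S => runs cat S cat S cat S cat S   [S ::= S cat S]
runs cat S cat S cat S cat S => runs cat runs cat S cat S cat S   [S ::= runs]
runs cat runs cat S cat S cat S => runs cat runs cat runs cat S cat S   [S ::= runs]
runs cat runs cat runs cat S cat S => runs cat runs cat runs cat runs cat S   [S ::= runs]
runs cat runs cat runs cat runs cat S => runs cat runs cat runs cat runs cat runs   [S ::= runs]

S => S cat S => runs cat S => runs cat S cat S => runs cat S cat S cat S => runs cat S cat S cat S cat S => runs cat runs cat S cat S cat S => runs cat runs cat runs cat S cat S => runs cat runs cat runs cat runs cat S => runs cat runs cat runs cat runs cat runs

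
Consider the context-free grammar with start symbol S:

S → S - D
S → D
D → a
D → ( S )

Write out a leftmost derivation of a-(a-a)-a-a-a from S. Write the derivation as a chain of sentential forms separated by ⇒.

S ⇒ S-D ⇒ S-D-D ⇒ S-D-D-D ⇒ S-D-D-D-D ⇒ D-D-D-D-D ⇒ a-D-D-D-D ⇒ a-(S)-D-D-D ⇒ a-(S-D)-D-D-D ⇒ a-(D-D)-D-D-D ⇒ a-(a-D)-D-D-D ⇒ a-(a-a)-D-D-D ⇒ a-(a-a)-a-D-D ⇒ a-(a-a)-a-a-D ⇒ a-(a-a)-a-a-a

S ⇒ S-D   [S → S - D]
S-D ⇒ S-D-D   [S → S - D]
S-D-D ⇒ S-D-D-D   [S → S - D]
S-D-D-D ⇒ S-D-D-D-D   [S → S - D]
S-D-D-D-D ⇒ D-D-D-D-D   [S → D]
D-D-D-D-D ⇒ a-D-D-D-D   [D → a]
a-D-D-D-D ⇒ a-(S)-D-D-D   [D → ( S )]
a-(S)-D-D-D ⇒ a-(S-D)-D-D-D   [S → S - D]
a-(S-D)-D-D-D ⇒ a-(D-D)-D-D-D   [S → D]
a-(D-D)-D-D-D ⇒ a-(a-D)-D-D-D   [D → a]
a-(a-D)-D-D-D ⇒ a-(a-a)-D-D-D   [D → a]
a-(a-a)-D-D-D ⇒ a-(a-a)-a-D-D   [D → a]
a-(a-a)-a-D-D ⇒ a-(a-a)-a-a-D   [D → a]
a-(a-a)-a-a-D ⇒ a-(a-a)-a-a-a   [D → a]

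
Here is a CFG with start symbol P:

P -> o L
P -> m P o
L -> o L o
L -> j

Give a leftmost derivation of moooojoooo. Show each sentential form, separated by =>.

P => mPo => moLo => mooLoo => moooLooo => mooooLoooo => moooojoooo

P => mPo   [P -> m P o]
mPo => moLo   [P -> o L]
moLo => mooLoo   [L -> o L o]
mooLoo => moooLooo   [L -> o L o]
moooLooo => mooooLoooo   [L -> o L o]
mooooLoooo => moooojoooo   [L -> j]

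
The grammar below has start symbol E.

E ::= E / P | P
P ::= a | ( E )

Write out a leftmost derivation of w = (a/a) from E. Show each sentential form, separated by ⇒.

E⇒P⇒(E)⇒(E/P)⇒(P/P)⇒(a/P)⇒(a/a)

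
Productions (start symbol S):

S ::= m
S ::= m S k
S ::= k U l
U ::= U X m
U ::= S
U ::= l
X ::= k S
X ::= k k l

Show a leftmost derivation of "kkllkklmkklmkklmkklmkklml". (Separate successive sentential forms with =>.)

S=>kUl=>kUXml=>kUXmXml=>kUXmXmXml=>kUXmXmXmXml=>kUXmXmXmXmXml=>kSXmXmXmXmXml=>kkUlXmXmXmXmXml=>kkllXmXmXmXmXml=>kkllkklmXmXmXmXml=>kkllkklmkklmXmXmXml=>kkllkklmkklmkklmXmXml=>kkllkklmkklmkklmkklmXml=>kkllkklmkklmkklmkklmkklml

S => kUl   [S ::= k U l]
kUl => kUXml   [U ::= U X m]
kUXml => kUXmXml   [U ::= U X m]
kUXmXml => kUXmXmXml   [U ::= U X m]
kUXmXmXml => kUXmXmXmXml   [U ::= U X m]
kUXmXmXmXml => kUXmXmXmXmXml   [U ::= U X m]
kUXmXmXmXmXml => kSXmXmXmXmXml   [U ::= S]
kSXmXmXmXmXml => kkUlXmXmXmXmXml   [S ::= k U l]
kkUlXmXmXmXmXml => kkllXmXmXmXmXml   [U ::= l]
kkllXmXmXmXmXml => kkllkklmXmXmXmXml   [X ::= k k l]
kkllkklmXmXmXmXml => kkllkklmkklmXmXmXml   [X ::= k k l]
kkllkklmkklmXmXmXml => kkllkklmkklmkklmXmXml   [X ::= k k l]
kkllkklmkklmkklmXmXml => kkllkklmkklmkklmkklmXml   [X ::= k k l]
kkllkklmkklmkklmkklmXml => kkllkklmkklmkklmkklmkklml   [X ::= k k l]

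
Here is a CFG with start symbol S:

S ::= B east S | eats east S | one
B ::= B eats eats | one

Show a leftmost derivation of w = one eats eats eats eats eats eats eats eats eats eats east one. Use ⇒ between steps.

S ⇒ B east S ⇒ B eats eats east S ⇒ B eats eats eats eats east S ⇒ B eats eats eats eats eats eats east S ⇒ B eats eats eats eats eats eats eats eats east S ⇒ B eats eats eats eats eats eats eats eats eats eats east S ⇒ one eats eats eats eats eats eats eats eats eats eats east S ⇒ one eats eats eats eats eats eats eats eats eats eats east one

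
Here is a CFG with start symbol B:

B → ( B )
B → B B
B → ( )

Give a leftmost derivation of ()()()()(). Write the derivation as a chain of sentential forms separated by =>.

B => BB   [B → B B]
BB => ()B   [B → ( )]
()B => ()BB   [B → B B]
()BB => ()BBB   [B → B B]
()BBB => ()BBBB   [B → B B]
()BBBB => ()()BBB   [B → ( )]
()()BBB => ()()()BB   [B → ( )]
()()()BB => ()()()()B   [B → ( )]
()()()()B => ()()()()()   [B → ( )]

B => BB => ()B => ()BB => ()BBB => ()BBBB => ()()BBB => ()()()BB => ()()()()B => ()()()()()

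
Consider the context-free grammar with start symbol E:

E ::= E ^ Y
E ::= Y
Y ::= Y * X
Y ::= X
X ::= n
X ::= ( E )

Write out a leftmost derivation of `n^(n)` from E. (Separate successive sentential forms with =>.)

E => E^Y   [E ::= E ^ Y]
E^Y => Y^Y   [E ::= Y]
Y^Y => X^Y   [Y ::= X]
X^Y => n^Y   [X ::= n]
n^Y => n^X   [Y ::= X]
n^X => n^(E)   [X ::= ( E )]
n^(E) => n^(Y)   [E ::= Y]
n^(Y) => n^(X)   [Y ::= X]
n^(X) => n^(n)   [X ::= n]

E=>E^Y=>Y^Y=>X^Y=>n^Y=>n^X=>n^(E)=>n^(Y)=>n^(X)=>n^(n)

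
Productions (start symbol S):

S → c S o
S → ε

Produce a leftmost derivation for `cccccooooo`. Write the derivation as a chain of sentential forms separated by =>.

S => cSo   [S → c S o]
cSo => ccSoo   [S → c S o]
ccSoo => cccSooo   [S → c S o]
cccSooo => ccccSoooo   [S → c S o]
ccccSoooo => cccccSooooo   [S → c S o]
cccccSooooo => cccccooooo   [S → ε]

S => cSo => ccSoo => cccSooo => ccccSoooo => cccccSooooo => cccccooooo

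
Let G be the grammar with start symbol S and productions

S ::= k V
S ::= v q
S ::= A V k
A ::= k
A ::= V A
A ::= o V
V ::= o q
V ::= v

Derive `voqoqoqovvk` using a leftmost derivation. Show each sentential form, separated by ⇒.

S⇒AVk⇒VAVk⇒vAVk⇒vVAVk⇒voqAVk⇒voqVAVk⇒voqoqAVk⇒voqoqVAVk⇒voqoqoqAVk⇒voqoqoqoVVk⇒voqoqoqovVk⇒voqoqoqovvk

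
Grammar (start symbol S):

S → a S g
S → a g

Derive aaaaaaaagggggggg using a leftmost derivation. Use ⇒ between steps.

S ⇒ aSg ⇒ aaSgg ⇒ aaaSggg ⇒ aaaaSgggg ⇒ aaaaaSggggg ⇒ aaaaaaSgggggg ⇒ aaaaaaaSggggggg ⇒ aaaaaaaagggggggg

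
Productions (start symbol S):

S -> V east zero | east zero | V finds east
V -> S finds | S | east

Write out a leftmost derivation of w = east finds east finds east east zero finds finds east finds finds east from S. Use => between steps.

S => V finds east   [S -> V finds east]
V finds east => S finds finds east   [V -> S finds]
S finds finds east => V finds east finds finds east   [S -> V finds east]
V finds east finds finds east => S finds finds east finds finds east   [V -> S finds]
S finds finds east finds finds east => V east zero finds finds east finds finds east   [S -> V east zero]
V east zero finds finds east finds finds east => S east zero finds finds east finds finds east   [V -> S]
S east zero finds finds east finds finds east => V finds east east zero finds finds east finds finds east   [S -> V finds east]
V finds east east zero finds finds east finds finds east => S finds east east zero finds finds east finds finds east   [V -> S]
S finds east east zero finds finds east finds finds east => V finds east finds east east zero finds finds east finds finds east   [S -> V finds east]
V finds east finds east east zero finds finds east finds finds east => east finds east finds east east zero finds finds east finds finds east   [V -> east]

S => V finds east => S finds finds east => V finds east finds finds east => S finds finds east finds finds east => V east zero finds finds east finds finds east => S east zero finds finds east finds finds east => V finds east east zero finds finds east finds finds east => S finds east east zero finds finds east finds finds east => V finds east finds east east zero finds finds east finds finds east => east finds east finds east east zero finds finds east finds finds east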